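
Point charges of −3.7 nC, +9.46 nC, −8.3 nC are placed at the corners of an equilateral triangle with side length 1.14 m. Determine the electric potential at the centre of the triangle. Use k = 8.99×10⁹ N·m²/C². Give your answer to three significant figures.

The total potential is the scalar sum of each charge's contribution, V = Σ kqᵢ/rᵢ.
The distance from each vertex to the centroid is a/√3 = 0.658 m.
V = k[(-3.70×10⁻⁹)/(0.658) + (9.46×10⁻⁹)/(0.658) + (-8.30×10⁻⁹)/(0.658)] = -34.7 V.

-34.7 V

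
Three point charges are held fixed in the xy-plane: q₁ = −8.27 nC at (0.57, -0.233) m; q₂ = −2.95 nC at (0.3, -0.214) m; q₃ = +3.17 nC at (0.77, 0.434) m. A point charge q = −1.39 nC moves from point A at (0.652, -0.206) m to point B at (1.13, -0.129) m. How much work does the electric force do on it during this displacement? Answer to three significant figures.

1.07×10⁻⁶ J

The work done by the electric force is W_field = −ΔU = −q(V_B − V_A) = q(V_A − V_B).
At A: distances to the source charges are 0.0863 m, 0.352 m, 0.651 m; V_A = Σ kqᵢ/rᵢ = -893 V.
At B: distances to the source charges are 0.570 m, 0.834 m, 0.668 m; V_B = Σ kqᵢ/rᵢ = -120 V.
ΔV = V_B − V_A = 773 V.
W_field = −qΔV = −(-1.39×10⁻⁹ C)(773 V) = 1.07×10⁻⁶ J.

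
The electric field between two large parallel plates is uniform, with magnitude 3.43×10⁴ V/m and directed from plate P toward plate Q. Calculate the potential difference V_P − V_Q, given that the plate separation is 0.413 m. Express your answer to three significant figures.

1.42×10⁴ V

In a uniform field, potential decreases in the direction of E: ΔV = −E·d for a displacement d parallel to E.
Going from Q to P is a displacement of 0.413 m opposite to the field, so V_P − V_Q = +Ed = 1.42×10⁴ V.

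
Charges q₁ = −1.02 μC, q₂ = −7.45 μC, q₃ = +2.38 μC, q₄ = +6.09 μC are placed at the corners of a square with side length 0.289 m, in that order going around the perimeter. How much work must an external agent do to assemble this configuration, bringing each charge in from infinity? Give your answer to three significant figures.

The assembly work is the sum of pairwise potential energies, U = Σ_{i<j} kqᵢqⱼ/rᵢⱼ.
The four side pairs have separation 0.289 m and the two diagonal pairs 0.409 m.
Summing all 6 pair terms gives U = -1.11 J.

-1.11 J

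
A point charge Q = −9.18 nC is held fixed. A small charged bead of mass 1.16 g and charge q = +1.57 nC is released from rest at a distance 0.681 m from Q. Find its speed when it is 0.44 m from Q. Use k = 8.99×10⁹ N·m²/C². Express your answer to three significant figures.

Only the electrostatic force acts, so mechanical energy is conserved: ½mv² = U₁ − U₂ = kQq(1/r₁ − 1/r₂).
U₁ − U₂ = (8.99×10⁹ N·m²/C²)(-9.18×10⁻⁹ C)(1.57×10⁻⁹ C)(1/0.681 − 1/0.440) = 1.04×10⁻⁷ J.
v = √(2·1.04×10⁻⁷/1.16×10⁻³) = 0.0134 m/s.

0.0134 m/s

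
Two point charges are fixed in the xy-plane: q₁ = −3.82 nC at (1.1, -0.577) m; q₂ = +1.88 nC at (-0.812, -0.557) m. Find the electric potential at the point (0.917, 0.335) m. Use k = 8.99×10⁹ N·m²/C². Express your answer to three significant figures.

Electric potential is a scalar, so the contributions from each charge add algebraically: V = Σ kqᵢ/rᵢ.
Distances from the field point to each charge: r₁ = 0.930 m, r₂ = 1.95 m.
V = k[(-3.82×10⁻⁹)/(0.930) + (1.88×10⁻⁹)/(1.95)] = -28.2 V.

-28.2 V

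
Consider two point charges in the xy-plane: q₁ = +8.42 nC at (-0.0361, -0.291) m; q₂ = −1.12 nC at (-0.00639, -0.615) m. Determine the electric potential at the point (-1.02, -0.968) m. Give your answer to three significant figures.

Electric potential is a scalar, so the contributions from each charge add algebraically: V = Σ kqᵢ/rᵢ.
Distances from the field point to each charge: r₁ = 1.19 m, r₂ = 1.07 m.
V = k[(8.42×10⁻⁹)/(1.19) + (-1.12×10⁻⁹)/(1.07)] = 54.0 V.

54.0 V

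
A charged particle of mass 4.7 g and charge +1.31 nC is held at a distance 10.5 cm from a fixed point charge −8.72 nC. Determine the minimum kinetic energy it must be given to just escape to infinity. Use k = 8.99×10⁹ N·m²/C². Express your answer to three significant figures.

9.78×10⁻⁷ J

To just escape, total mechanical energy must reach zero at infinity: ½mv²_min + U = 0, so ½mv²_min = −U = |kQq|/r.
|U| = |kQq|/r = (8.99×10⁹ N·m²/C²)(8.72×10⁻⁹)(1.31×10⁻⁹)/(0.105) = 9.78×10⁻⁷ J.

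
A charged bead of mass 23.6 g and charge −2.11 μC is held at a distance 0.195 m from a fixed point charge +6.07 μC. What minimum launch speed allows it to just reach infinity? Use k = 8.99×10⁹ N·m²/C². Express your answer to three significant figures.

7.07 m/s

To just escape, total mechanical energy must reach zero at infinity: ½mv²_min + U = 0, so ½mv²_min = −U = |kQq|/r.
|U| = |kQq|/r = (8.99×10⁹ N·m²/C²)(6.07×10⁻⁶)(2.11×10⁻⁶)/(0.195) = 0.590 J.
v_min = √(2|U|/m) = √(2·0.590/0.0236) = 7.07 m/s.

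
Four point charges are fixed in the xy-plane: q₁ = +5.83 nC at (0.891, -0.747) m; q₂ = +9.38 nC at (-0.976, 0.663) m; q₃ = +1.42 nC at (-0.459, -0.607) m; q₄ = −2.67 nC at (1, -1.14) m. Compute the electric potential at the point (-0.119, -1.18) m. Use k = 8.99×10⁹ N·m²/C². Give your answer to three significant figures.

86.9 V

The total potential is the scalar sum of each charge's contribution, V = Σ kqᵢ/rᵢ.
Distances from the field point to each charge: r₁ = 1.10 m, r₂ = 2.03 m, r₃ = 0.666 m, r₄ = 1.12 m.
V = k[(5.83×10⁻⁹)/(1.10) + (9.38×10⁻⁹)/(2.03) + (1.42×10⁻⁹)/(0.666) + (-2.67×10⁻⁹)/(1.12)] = 86.9 V.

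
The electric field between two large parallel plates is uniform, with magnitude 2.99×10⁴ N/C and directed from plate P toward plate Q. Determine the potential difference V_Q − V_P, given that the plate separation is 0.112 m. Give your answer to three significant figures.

In a uniform field, potential decreases in the direction of E: ΔV = −E·d for a displacement d parallel to E.
Going from P to Q is a displacement of 0.112 m along the field, so V_Q − V_P = −Ed = -3350 V.

-3350 V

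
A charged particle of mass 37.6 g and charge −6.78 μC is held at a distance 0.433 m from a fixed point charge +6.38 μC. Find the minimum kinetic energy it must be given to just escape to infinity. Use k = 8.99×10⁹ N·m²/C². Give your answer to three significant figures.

To just escape, total mechanical energy must reach zero at infinity: ½mv²_min + U = 0, so ½mv²_min = −U = |kQq|/r.
|U| = |kQq|/r = (8.99×10⁹ N·m²/C²)(6.38×10⁻⁶)(6.78×10⁻⁶)/(0.433) = 0.898 J.

0.898 J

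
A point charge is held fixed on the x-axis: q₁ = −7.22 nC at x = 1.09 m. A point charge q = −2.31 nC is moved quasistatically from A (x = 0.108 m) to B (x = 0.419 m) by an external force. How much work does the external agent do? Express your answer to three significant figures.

7.08×10⁻⁸ J

For quasistatic motion the external work equals the change in potential energy: W_ext = qΔV = q(V_B − V_A).
At A: distance to the source charge is 0.982 m; V_A = kq₁/r = -66.1 V.
At B: distance to the source charge is 0.671 m; V_B = kq₁/r = -96.7 V.
ΔV = V_B − V_A = -30.6 V.
W_ext = qΔV = (-2.31×10⁻⁹ C)(-30.6 V) = 7.08×10⁻⁸ J.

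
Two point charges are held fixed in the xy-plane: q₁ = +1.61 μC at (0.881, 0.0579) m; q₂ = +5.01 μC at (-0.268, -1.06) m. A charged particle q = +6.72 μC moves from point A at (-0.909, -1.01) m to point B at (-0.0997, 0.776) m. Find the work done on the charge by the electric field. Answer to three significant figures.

0.273 J

The work done by the electric force is W_field = −ΔU = −q(V_B − V_A) = q(V_A − V_B).
At A: distances to the source charges are 2.08 m, 0.643 m; V_A = Σ kqᵢ/rᵢ = 7.70×10⁴ V.
At B: distances to the source charges are 1.22 m, 1.84 m; V_B = Σ kqᵢ/rᵢ = 3.63×10⁴ V.
ΔV = V_B − V_A = -4.07×10⁴ V.
W_field = −qΔV = −(6.72×10⁻⁶ C)(-4.07×10⁴ V) = 0.273 J.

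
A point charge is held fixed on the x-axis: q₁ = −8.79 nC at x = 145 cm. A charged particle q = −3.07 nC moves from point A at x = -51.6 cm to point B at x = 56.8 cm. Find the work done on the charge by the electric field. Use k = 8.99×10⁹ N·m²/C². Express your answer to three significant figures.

The work done by the electric force is W_field = −ΔU = −q(V_B − V_A) = q(V_A − V_B).
At A: distance to the source charge is 1.97 m; V_A = kq₁/r = -40.2 V.
At B: distance to the source charge is 0.882 m; V_B = kq₁/r = -89.6 V.
ΔV = V_B − V_A = -49.4 V.
W_field = −qΔV = −(-3.07×10⁻⁹ C)(-49.4 V) = -1.52×10⁻⁷ J.

-1.52×10⁻⁷ J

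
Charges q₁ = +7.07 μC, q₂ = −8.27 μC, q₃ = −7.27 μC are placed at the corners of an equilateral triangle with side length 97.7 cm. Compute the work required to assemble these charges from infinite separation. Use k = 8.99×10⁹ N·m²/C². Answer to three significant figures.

The work to assemble the configuration equals its total potential energy, U = Σ kqᵢqⱼ/rᵢⱼ over all pairs.
All three pair separations equal the side length, 0.977 m.
U = (-0.538) + (-0.473) + (0.553) = -0.458 J.

-0.458 J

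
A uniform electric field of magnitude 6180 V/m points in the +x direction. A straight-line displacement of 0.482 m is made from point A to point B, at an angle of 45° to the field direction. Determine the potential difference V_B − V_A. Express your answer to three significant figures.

Only the component of displacement along E changes the potential: ΔV = −E·d·cosθ.
ΔV = −(6180 V/m)(0.482 m)cos45° = -2110 V.

-2110 V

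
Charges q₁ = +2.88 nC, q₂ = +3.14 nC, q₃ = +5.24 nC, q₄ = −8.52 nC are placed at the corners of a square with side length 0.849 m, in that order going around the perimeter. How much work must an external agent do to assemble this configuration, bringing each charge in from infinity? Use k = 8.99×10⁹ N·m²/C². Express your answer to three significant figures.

The work to assemble the configuration equals its total potential energy, U = Σ kqᵢqⱼ/rᵢⱼ over all pairs.
The four side pairs have separation 0.849 m and the two diagonal pairs 1.20 m.
Summing all 6 pair terms gives U = -5.50×10⁻⁷ J.

-5.50×10⁻⁷ J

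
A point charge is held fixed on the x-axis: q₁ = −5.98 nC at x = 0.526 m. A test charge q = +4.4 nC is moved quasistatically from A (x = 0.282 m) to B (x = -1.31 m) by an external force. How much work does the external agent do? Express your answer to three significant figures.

8.41×10⁻⁷ J

For quasistatic motion the external work equals the change in potential energy: W_ext = qΔV = q(V_B − V_A).
At A: distance to the source charge is 0.244 m; V_A = kq₁/r = -220 V.
At B: distance to the source charge is 1.84 m; V_B = kq₁/r = -29.3 V.
ΔV = V_B − V_A = 191 V.
W_ext = qΔV = (4.40×10⁻⁹ C)(191 V) = 8.41×10⁻⁷ J.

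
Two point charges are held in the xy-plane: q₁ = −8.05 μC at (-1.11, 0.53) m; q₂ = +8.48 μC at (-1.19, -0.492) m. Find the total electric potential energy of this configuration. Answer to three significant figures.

-0.599 J

The work to assemble the configuration equals its total potential energy, U = Σ kqᵢqⱼ/rᵢⱼ over all pairs.
Pair separations: r₁₂ = 1.03 m.
U = (-0.599) = -0.599 J.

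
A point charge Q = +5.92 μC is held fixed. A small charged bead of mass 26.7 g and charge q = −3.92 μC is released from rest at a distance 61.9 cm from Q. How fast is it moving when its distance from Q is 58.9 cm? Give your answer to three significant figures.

Only the electrostatic force acts, so mechanical energy is conserved: ½mv² = U₁ − U₂ = kQq(1/r₁ − 1/r₂).
U₁ − U₂ = (8.99×10⁹ N·m²/C²)(5.92×10⁻⁶ C)(-3.92×10⁻⁶ C)(1/0.619 − 1/0.589) = 0.0172 J.
v = √(2·0.0172/0.0267) = 1.13 m/s.

1.13 m/s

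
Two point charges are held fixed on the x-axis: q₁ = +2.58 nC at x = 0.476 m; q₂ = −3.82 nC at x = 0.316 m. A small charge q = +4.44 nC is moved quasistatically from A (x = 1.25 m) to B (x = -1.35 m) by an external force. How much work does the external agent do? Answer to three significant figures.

-4.93×10⁻⁹ J

For quasistatic motion the external work equals the change in potential energy: W_ext = qΔV = q(V_B − V_A).
At A: distances to the source charges are 0.774 m, 0.934 m; V_A = Σ kqᵢ/rᵢ = -6.80 V.
At B: distances to the source charges are 1.83 m, 1.67 m; V_B = Σ kqᵢ/rᵢ = -7.91 V.
ΔV = V_B − V_A = -1.11 V.
W_ext = qΔV = (4.44×10⁻⁹ C)(-1.11 V) = -4.93×10⁻⁹ J.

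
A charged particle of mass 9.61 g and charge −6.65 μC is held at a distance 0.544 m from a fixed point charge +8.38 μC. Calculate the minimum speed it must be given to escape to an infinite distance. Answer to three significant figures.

13.8 m/s

To just escape, total mechanical energy must reach zero at infinity: ½mv²_min + U = 0, so ½mv²_min = −U = |kQq|/r.
|U| = |kQq|/r = (8.99×10⁹ N·m²/C²)(8.38×10⁻⁶)(6.65×10⁻⁶)/(0.544) = 0.921 J.
v_min = √(2|U|/m) = √(2·0.921/9.61×10⁻³) = 13.8 m/s.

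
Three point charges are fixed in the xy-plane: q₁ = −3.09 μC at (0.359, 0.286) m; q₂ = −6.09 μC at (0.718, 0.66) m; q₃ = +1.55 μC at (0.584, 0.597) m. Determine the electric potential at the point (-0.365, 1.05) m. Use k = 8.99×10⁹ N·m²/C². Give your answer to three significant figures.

-6.07×10⁴ V

The total potential is the scalar sum of each charge's contribution, V = Σ kqᵢ/rᵢ.
Distances from the field point to each charge: r₁ = 1.05 m, r₂ = 1.15 m, r₃ = 1.05 m.
V = k[(-3.09×10⁻⁶)/(1.05) + (-6.09×10⁻⁶)/(1.15) + (1.55×10⁻⁶)/(1.05)] = -6.07×10⁴ V.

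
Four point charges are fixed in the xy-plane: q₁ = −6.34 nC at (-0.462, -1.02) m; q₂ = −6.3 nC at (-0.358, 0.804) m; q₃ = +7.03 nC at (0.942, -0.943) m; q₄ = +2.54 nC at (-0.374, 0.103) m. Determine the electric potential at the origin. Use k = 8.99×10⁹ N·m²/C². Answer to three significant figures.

The total potential is the scalar sum of each charge's contribution, V = Σ kqᵢ/rᵢ.
Distances from the field point to each charge: r₁ = 1.12 m, r₂ = 0.880 m, r₃ = 1.33 m, r₄ = 0.388 m.
V = k[(-6.34×10⁻⁹)/(1.12) + (-6.30×10⁻⁹)/(0.880) + (7.03×10⁻⁹)/(1.33) + (2.54×10⁻⁹)/(0.388)] = -8.97 V.

-8.97 V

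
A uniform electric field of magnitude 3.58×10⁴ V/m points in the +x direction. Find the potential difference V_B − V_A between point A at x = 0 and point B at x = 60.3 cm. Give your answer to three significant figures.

-2.16×10⁴ V

In a uniform field, potential decreases in the direction of E: V_B − V_A = −E·Δx.
V_B − V_A = −(3.58×10⁴ V/m)(0.603 m) = -2.16×10⁴ V.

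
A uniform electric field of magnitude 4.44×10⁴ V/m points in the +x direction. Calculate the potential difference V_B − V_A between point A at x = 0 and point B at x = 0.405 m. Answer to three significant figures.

In a uniform field, potential decreases in the direction of E: V_B − V_A = −E·Δx.
V_B − V_A = −(4.44×10⁴ V/m)(0.405 m) = -1.80×10⁴ V.

-1.80×10⁴ V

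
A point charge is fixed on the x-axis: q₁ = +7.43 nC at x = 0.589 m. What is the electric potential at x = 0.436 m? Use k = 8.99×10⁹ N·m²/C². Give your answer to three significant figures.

437 V

The total potential is the scalar sum of each charge's contribution, V = Σ kqᵢ/rᵢ.
V = k[(7.43×10⁻⁹)/(0.153)] = 437 V.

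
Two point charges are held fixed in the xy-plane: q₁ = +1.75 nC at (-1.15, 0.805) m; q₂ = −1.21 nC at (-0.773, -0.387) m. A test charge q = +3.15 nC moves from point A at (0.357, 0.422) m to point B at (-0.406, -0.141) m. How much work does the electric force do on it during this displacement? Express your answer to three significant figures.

The work done by the electric force is W_field = −ΔU = −q(V_B − V_A) = q(V_A − V_B).
At A: distances to the source charges are 1.55 m, 1.39 m; V_A = Σ kqᵢ/rᵢ = 2.29 V.
At B: distances to the source charges are 1.20 m, 0.442 m; V_B = Σ kqᵢ/rᵢ = -11.5 V.
ΔV = V_B − V_A = -13.8 V.
W_field = −qΔV = −(3.15×10⁻⁹ C)(-13.8 V) = 4.36×10⁻⁸ J.

4.36×10⁻⁸ J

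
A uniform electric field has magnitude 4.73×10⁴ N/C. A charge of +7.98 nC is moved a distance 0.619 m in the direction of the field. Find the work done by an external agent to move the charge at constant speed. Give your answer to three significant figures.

The potential change for a displacement 0.619 m in the direction of the field is ΔV = −Ed = -2.93×10⁴ V.
W_ext = qΔV = -2.34×10⁻⁴ J.

-2.34×10⁻⁴ J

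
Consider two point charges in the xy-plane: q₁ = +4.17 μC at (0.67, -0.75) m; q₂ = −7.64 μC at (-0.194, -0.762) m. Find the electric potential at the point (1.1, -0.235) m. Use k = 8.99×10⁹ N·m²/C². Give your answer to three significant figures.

The total potential is the scalar sum of each charge's contribution, V = Σ kqᵢ/rᵢ.
Distances from the field point to each charge: r₁ = 0.671 m, r₂ = 1.40 m.
V = k[(4.17×10⁻⁶)/(0.671) + (-7.64×10⁻⁶)/(1.40)] = 6720 V.

6720 V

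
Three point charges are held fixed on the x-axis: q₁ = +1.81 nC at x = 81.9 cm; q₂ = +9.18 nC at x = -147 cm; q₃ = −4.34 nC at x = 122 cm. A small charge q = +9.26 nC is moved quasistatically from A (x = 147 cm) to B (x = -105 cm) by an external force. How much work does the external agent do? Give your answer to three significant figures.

For quasistatic motion the external work equals the change in potential energy: W_ext = qΔV = q(V_B − V_A).
At A: distances to the source charges are 0.651 m, 2.94 m, 0.250 m; V_A = Σ kqᵢ/rᵢ = -103 V.
At B: distances to the source charges are 1.87 m, 0.420 m, 2.27 m; V_B = Σ kqᵢ/rᵢ = 188 V.
ΔV = V_B − V_A = 291 V.
W_ext = qΔV = (9.26×10⁻⁹ C)(291 V) = 2.69×10⁻⁶ J.

2.69×10⁻⁶ J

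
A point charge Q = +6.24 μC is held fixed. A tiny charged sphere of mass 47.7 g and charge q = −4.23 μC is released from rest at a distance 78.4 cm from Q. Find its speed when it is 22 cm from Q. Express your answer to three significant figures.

Only the electrostatic force acts, so mechanical energy is conserved: ½mv² = U₁ − U₂ = kQq(1/r₁ − 1/r₂).
U₁ − U₂ = (8.99×10⁹ N·m²/C²)(6.24×10⁻⁶ C)(-4.23×10⁻⁶ C)(1/0.784 − 1/0.220) = 0.776 J.
v = √(2·0.776/0.0477) = 5.70 m/s.

5.70 m/s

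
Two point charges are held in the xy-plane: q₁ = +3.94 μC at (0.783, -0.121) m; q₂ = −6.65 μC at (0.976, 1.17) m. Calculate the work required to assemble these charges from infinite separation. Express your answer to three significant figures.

The work to assemble the configuration equals its total potential energy, U = Σ kqᵢqⱼ/rᵢⱼ over all pairs.
Pair separations: r₁₂ = 1.31 m.
U = (-0.180) = -0.180 J.

-0.180 J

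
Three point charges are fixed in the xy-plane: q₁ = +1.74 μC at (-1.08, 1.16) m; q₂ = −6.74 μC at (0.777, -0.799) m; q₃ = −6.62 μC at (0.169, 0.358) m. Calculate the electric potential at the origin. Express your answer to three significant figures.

The total potential is the scalar sum of each charge's contribution, V = Σ kqᵢ/rᵢ.
Distances from the field point to each charge: r₁ = 1.58 m, r₂ = 1.11 m, r₃ = 0.396 m.
V = k[(1.74×10⁻⁶)/(1.58) + (-6.74×10⁻⁶)/(1.11) + (-6.62×10⁻⁶)/(0.396)] = -1.95×10⁵ V.

-1.95×10⁵ V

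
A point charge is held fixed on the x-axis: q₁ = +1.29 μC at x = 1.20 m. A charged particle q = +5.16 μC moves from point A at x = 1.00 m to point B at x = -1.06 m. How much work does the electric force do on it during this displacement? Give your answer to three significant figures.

The work done by the electric force is W_field = −ΔU = −q(V_B − V_A) = q(V_A − V_B).
At A: distance to the source charge is 0.200 m; V_A = kq₁/r = 5.80×10⁴ V.
At B: distance to the source charge is 2.26 m; V_B = kq₁/r = 5130 V.
ΔV = V_B − V_A = -5.29×10⁴ V.
W_field = −qΔV = −(5.16×10⁻⁶ C)(-5.29×10⁴ V) = 0.273 J.

0.273 J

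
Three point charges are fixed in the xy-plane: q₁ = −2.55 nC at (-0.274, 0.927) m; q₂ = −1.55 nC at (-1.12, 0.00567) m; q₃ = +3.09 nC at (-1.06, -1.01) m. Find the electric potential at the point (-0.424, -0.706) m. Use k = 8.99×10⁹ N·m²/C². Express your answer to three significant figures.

The total potential is the scalar sum of each charge's contribution, V = Σ kqᵢ/rᵢ.
Distances from the field point to each charge: r₁ = 1.64 m, r₂ = 0.995 m, r₃ = 0.705 m.
V = k[(-2.55×10⁻⁹)/(1.64) + (-1.55×10⁻⁹)/(0.995) + (3.09×10⁻⁹)/(0.705)] = 11.4 V.

11.4 V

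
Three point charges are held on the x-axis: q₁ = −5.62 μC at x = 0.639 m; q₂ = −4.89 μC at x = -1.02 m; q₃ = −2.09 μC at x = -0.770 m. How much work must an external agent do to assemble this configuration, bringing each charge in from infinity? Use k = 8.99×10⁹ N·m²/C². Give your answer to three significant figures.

The assembly work is the sum of pairwise potential energies, U = Σ_{i<j} kqᵢqⱼ/rᵢⱼ.
Pair separations: r₁₂ = 1.66 m, r₁₃ = 1.41 m, r₂₃ = 0.250 m.
U = (0.149) + (0.0749) + (0.368) = 0.591 J.

0.591 J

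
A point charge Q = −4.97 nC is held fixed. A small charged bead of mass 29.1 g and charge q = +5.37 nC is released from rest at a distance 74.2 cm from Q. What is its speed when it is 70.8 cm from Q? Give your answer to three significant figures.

1.03×10⁻³ m/s

Only the electrostatic force acts, so mechanical energy is conserved: ½mv² = U₁ − U₂ = kQq(1/r₁ − 1/r₂).
U₁ − U₂ = (8.99×10⁹ N·m²/C²)(-4.97×10⁻⁹ C)(5.37×10⁻⁹ C)(1/0.742 − 1/0.708) = 1.55×10⁻⁸ J.
v = √(2·1.55×10⁻⁸/0.0291) = 1.03×10⁻³ m/s.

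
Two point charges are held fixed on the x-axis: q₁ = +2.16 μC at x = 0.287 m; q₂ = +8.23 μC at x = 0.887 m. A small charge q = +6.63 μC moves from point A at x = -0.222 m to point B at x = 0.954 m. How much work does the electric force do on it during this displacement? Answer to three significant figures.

The work done by the electric force is W_field = −ΔU = −q(V_B − V_A) = q(V_A − V_B).
At A: distances to the source charges are 0.509 m, 1.11 m; V_A = Σ kqᵢ/rᵢ = 1.05×10⁵ V.
At B: distances to the source charges are 0.667 m, 0.0670 m; V_B = Σ kqᵢ/rᵢ = 1.13×10⁶ V.
ΔV = V_B − V_A = 1.03×10⁶ V.
W_field = −qΔV = −(6.63×10⁻⁶ C)(1.03×10⁶ V) = -6.82 J.

-6.82 J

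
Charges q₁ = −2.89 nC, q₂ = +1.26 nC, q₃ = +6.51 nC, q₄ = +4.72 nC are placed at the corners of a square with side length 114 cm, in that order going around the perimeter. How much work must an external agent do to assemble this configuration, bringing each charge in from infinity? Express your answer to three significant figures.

The assembly work is the sum of pairwise potential energies, U = Σ_{i<j} kqᵢqⱼ/rᵢⱼ.
The four side pairs have separation 1.14 m and the two diagonal pairs 1.61 m.
Summing all 6 pair terms gives U = 9.90×10⁻⁸ J.

9.90×10⁻⁸ J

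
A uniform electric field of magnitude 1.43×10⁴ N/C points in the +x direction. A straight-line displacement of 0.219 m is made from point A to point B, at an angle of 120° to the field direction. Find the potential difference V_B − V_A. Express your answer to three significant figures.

1570 V

Only the component of displacement along E changes the potential: ΔV = −E·d·cosθ.
ΔV = −(1.43×10⁴ V/m)(0.219 m)cos120° = 1570 V.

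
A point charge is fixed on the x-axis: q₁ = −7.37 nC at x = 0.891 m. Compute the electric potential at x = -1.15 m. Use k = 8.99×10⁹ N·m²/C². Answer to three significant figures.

-32.5 V

The total potential is the scalar sum of each charge's contribution, V = Σ kqᵢ/rᵢ.
V = k[(-7.37×10⁻⁹)/(2.04)] = -32.5 V.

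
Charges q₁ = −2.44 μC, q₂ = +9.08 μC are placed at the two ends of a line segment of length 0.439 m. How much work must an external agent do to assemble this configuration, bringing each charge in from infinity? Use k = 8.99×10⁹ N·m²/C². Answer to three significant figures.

-0.454 J

The assembly work is the sum of pairwise potential energies, U = Σ_{i<j} kqᵢqⱼ/rᵢⱼ.
The separation is r = 0.439 m.
U = (-0.454) = -0.454 J.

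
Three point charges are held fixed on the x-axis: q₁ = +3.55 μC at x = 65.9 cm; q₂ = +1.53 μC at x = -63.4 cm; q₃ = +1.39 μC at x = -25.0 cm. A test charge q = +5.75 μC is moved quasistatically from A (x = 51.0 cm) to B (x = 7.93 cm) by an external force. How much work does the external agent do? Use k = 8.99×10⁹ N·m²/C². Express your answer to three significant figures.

For quasistatic motion the external work equals the change in potential energy: W_ext = qΔV = q(V_B − V_A).
At A: distances to the source charges are 0.149 m, 1.14 m, 0.760 m; V_A = Σ kqᵢ/rᵢ = 2.43×10⁵ V.
At B: distances to the source charges are 0.580 m, 0.713 m, 0.329 m; V_B = Σ kqᵢ/rᵢ = 1.12×10⁵ V.
ΔV = V_B − V_A = -1.30×10⁵ V.
W_ext = qΔV = (5.75×10⁻⁶ C)(-1.30×10⁵ V) = -0.750 J.

-0.750 J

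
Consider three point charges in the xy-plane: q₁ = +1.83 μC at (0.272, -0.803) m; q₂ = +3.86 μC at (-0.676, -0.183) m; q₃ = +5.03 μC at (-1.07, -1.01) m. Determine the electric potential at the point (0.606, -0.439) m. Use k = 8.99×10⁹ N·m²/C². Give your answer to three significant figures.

Electric potential is a scalar, so the contributions from each charge add algebraically: V = Σ kqᵢ/rᵢ.
Distances from the field point to each charge: r₁ = 0.494 m, r₂ = 1.31 m, r₃ = 1.77 m.
V = k[(1.83×10⁻⁶)/(0.494) + (3.86×10⁻⁶)/(1.31) + (5.03×10⁻⁶)/(1.77)] = 8.54×10⁴ V.

8.54×10⁴ V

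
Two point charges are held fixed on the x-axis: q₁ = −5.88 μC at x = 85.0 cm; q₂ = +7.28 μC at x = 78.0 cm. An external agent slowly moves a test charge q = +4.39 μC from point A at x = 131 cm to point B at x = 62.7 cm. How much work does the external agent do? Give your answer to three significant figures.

0.800 J

For quasistatic motion the external work equals the change in potential energy: W_ext = qΔV = q(V_B − V_A).
At A: distances to the source charges are 0.460 m, 0.530 m; V_A = Σ kqᵢ/rᵢ = 8570 V.
At B: distances to the source charges are 0.223 m, 0.153 m; V_B = Σ kqᵢ/rᵢ = 1.91×10⁵ V.
ΔV = V_B − V_A = 1.82×10⁵ V.
W_ext = qΔV = (4.39×10⁻⁶ C)(1.82×10⁵ V) = 0.800 J.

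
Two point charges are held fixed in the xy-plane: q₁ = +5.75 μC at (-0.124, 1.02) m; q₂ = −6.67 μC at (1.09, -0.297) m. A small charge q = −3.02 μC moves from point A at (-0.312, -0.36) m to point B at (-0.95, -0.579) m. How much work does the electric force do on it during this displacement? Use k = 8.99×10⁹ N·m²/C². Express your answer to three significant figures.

The work done by the electric force is W_field = −ΔU = −q(V_B − V_A) = q(V_A − V_B).
At A: distances to the source charges are 1.39 m, 1.40 m; V_A = Σ kqᵢ/rᵢ = -5610 V.
At B: distances to the source charges are 1.80 m, 2.06 m; V_B = Σ kqᵢ/rᵢ = -395 V.
ΔV = V_B − V_A = 5220 V.
W_field = −qΔV = −(-3.02×10⁻⁶ C)(5220 V) = 0.0158 J.

0.0158 J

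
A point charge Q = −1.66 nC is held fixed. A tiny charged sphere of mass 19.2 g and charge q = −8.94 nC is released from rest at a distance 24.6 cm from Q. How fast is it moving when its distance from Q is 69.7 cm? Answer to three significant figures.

Only the electrostatic force acts, so mechanical energy is conserved: ½mv² = U₁ − U₂ = kQq(1/r₁ − 1/r₂).
U₁ − U₂ = (8.99×10⁹ N·m²/C²)(-1.66×10⁻⁹ C)(-8.94×10⁻⁹ C)(1/0.246 − 1/0.697) = 3.51×10⁻⁷ J.
v = √(2·3.51×10⁻⁷/0.0192) = 6.05×10⁻³ m/s.

6.05×10⁻³ m/s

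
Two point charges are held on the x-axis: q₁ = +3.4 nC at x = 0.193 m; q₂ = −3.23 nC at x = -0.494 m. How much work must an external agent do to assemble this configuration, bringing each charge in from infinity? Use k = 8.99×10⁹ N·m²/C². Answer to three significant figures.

-1.44×10⁻⁷ J

The assembly work is the sum of pairwise potential energies, U = Σ_{i<j} kqᵢqⱼ/rᵢⱼ.
Pair separations: r₁₂ = 0.687 m.
U = (-1.44×10⁻⁷) = -1.44×10⁻⁷ J.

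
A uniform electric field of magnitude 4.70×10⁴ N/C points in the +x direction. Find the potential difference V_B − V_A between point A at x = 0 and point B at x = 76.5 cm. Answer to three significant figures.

-3.60×10⁴ V

In a uniform field, potential decreases in the direction of E: V_B − V_A = −E·Δx.
V_B − V_A = −(4.70×10⁴ V/m)(0.765 m) = -3.60×10⁴ V.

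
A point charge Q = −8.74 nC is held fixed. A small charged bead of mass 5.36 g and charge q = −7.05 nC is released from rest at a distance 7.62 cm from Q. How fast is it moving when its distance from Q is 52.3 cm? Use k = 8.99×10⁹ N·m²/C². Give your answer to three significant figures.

0.0481 m/s

Only the electrostatic force acts, so mechanical energy is conserved: ½mv² = U₁ − U₂ = kQq(1/r₁ − 1/r₂).
U₁ − U₂ = (8.99×10⁹ N·m²/C²)(-8.74×10⁻⁹ C)(-7.05×10⁻⁹ C)(1/0.0762 − 1/0.523) = 6.21×10⁻⁶ J.
v = √(2·6.21×10⁻⁶/5.36×10⁻³) = 0.0481 m/s.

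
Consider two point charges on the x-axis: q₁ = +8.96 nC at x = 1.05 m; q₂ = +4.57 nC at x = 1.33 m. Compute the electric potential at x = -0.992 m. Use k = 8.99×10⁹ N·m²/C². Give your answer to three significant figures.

57.1 V

Electric potential is a scalar, so the contributions from each charge add algebraically: V = Σ kqᵢ/rᵢ.
Distances from the field point to each charge: r₁ = 2.04 m, r₂ = 2.32 m.
V = k[(8.96×10⁻⁹)/(2.04) + (4.57×10⁻⁹)/(2.32)] = 57.1 V.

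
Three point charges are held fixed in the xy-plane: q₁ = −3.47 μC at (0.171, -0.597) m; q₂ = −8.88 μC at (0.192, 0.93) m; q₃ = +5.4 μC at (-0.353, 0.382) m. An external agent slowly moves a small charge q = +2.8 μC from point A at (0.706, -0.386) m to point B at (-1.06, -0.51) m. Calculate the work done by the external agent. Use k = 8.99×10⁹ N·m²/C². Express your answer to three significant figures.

For quasistatic motion the external work equals the change in potential energy: W_ext = qΔV = q(V_B − V_A).
At A: distances to the source charges are 0.575 m, 1.41 m, 1.31 m; V_A = Σ kqᵢ/rᵢ = -7.36×10⁴ V.
At B: distances to the source charges are 1.23 m, 1.91 m, 1.14 m; V_B = Σ kqᵢ/rᵢ = -2.45×10⁴ V.
ΔV = V_B − V_A = 4.92×10⁴ V.
W_ext = qΔV = (2.80×10⁻⁶ C)(4.92×10⁴ V) = 0.138 J.

0.138 J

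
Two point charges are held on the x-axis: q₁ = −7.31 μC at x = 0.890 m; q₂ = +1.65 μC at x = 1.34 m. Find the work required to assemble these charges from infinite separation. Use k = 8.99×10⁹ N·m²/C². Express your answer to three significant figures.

The work to assemble the configuration equals its total potential energy, U = Σ kqᵢqⱼ/rᵢⱼ over all pairs.
Pair separations: r₁₂ = 0.450 m.
U = (-0.241) = -0.241 J.

-0.241 J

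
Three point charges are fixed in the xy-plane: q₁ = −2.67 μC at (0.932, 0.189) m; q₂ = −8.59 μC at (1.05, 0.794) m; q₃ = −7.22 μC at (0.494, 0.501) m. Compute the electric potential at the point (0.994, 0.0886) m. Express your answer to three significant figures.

-4.13×10⁵ V

Electric potential is a scalar, so the contributions from each charge add algebraically: V = Σ kqᵢ/rᵢ.
Distances from the field point to each charge: r₁ = 0.118 m, r₂ = 0.708 m, r₃ = 0.648 m.
V = k[(-2.67×10⁻⁶)/(0.118) + (-8.59×10⁻⁶)/(0.708) + (-7.22×10⁻⁶)/(0.648)] = -4.13×10⁵ V.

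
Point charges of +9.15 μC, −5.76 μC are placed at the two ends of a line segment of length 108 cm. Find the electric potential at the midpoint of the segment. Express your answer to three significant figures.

5.64×10⁴ V

The total potential is the scalar sum of each charge's contribution, V = Σ kqᵢ/rᵢ.
Each charge is 0.540 m from the midpoint.
V = k[(9.15×10⁻⁶)/(0.540) + (-5.76×10⁻⁶)/(0.540)] = 5.64×10⁴ V.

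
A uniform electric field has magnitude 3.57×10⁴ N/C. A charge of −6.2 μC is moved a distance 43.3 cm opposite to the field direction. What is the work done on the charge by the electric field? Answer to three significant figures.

The potential change for a displacement 43.3 cm opposite to the field direction is ΔV = +Ed = 1.55×10⁴ V.
W_field = −qΔV = 0.0958 J.

0.0958 J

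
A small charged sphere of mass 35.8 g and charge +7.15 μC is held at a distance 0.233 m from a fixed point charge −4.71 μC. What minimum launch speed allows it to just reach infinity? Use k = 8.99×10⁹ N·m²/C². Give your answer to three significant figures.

8.52 m/s

To just escape, total mechanical energy must reach zero at infinity: ½mv²_min + U = 0, so ½mv²_min = −U = |kQq|/r.
|U| = |kQq|/r = (8.99×10⁹ N·m²/C²)(4.71×10⁻⁶)(7.15×10⁻⁶)/(0.233) = 1.30 J.
v_min = √(2|U|/m) = √(2·1.30/0.0358) = 8.52 m/s.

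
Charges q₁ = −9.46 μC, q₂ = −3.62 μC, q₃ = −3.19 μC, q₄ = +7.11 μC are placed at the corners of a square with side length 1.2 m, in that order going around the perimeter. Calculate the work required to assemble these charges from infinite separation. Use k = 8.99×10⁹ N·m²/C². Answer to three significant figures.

The work to assemble the configuration equals its total potential energy, U = Σ kqᵢqⱼ/rᵢⱼ over all pairs.
The four side pairs have separation 1.20 m and the two diagonal pairs 1.70 m.
Summing all 6 pair terms gives U = -0.307 J.

-0.307 J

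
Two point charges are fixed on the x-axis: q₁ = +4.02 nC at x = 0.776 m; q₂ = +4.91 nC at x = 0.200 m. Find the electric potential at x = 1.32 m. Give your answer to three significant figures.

106 V

Electric potential is a scalar, so the contributions from each charge add algebraically: V = Σ kqᵢ/rᵢ.
Distances from the field point to each charge: r₁ = 0.544 m, r₂ = 1.12 m.
V = k[(4.02×10⁻⁹)/(0.544) + (4.91×10⁻⁹)/(1.12)] = 106 V.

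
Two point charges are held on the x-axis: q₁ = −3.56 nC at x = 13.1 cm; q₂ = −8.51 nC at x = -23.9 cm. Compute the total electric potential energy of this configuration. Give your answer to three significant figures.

The work to assemble the configuration equals its total potential energy, U = Σ kqᵢqⱼ/rᵢⱼ over all pairs.
Pair separations: r₁₂ = 0.370 m.
U = (7.36×10⁻⁷) = 7.36×10⁻⁷ J.

7.36×10⁻⁷ J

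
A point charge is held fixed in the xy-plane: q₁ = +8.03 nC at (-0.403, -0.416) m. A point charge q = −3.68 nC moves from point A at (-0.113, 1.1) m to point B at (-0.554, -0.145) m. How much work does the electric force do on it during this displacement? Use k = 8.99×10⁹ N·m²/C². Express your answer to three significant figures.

The work done by the electric force is W_field = −ΔU = −q(V_B − V_A) = q(V_A − V_B).
At A: distance to the source charge is 1.54 m; V_A = kq₁/r = 46.8 V.
At B: distance to the source charge is 0.310 m; V_B = kq₁/r = 233 V.
ΔV = V_B − V_A = 186 V.
W_field = −qΔV = −(-3.68×10⁻⁹ C)(186 V) = 6.84×10⁻⁷ J.

6.84×10⁻⁷ J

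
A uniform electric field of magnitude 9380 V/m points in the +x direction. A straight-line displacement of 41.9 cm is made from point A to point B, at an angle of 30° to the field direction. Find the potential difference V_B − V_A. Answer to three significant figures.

-3400 V

Only the component of displacement along E changes the potential: ΔV = −E·d·cosθ.
ΔV = −(9380 V/m)(0.419 m)cos30° = -3400 V.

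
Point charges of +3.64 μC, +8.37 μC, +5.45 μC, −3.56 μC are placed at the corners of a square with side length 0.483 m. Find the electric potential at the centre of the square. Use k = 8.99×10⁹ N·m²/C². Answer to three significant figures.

3.66×10⁵ V

Electric potential is a scalar, so the contributions from each charge add algebraically: V = Σ kqᵢ/rᵢ.
The distance from each corner to the centre is a√2/2 = 0.342 m.
V = k[(3.64×10⁻⁶)/(0.342) + (8.37×10⁻⁶)/(0.342) + (5.45×10⁻⁶)/(0.342) + (-3.56×10⁻⁶)/(0.342)] = 3.66×10⁵ V.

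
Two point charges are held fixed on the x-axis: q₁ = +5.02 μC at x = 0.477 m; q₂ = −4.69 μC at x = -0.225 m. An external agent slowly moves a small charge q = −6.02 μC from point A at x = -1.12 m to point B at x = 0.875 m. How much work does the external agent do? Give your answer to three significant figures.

-0.565 J

For quasistatic motion the external work equals the change in potential energy: W_ext = qΔV = q(V_B − V_A).
At A: distances to the source charges are 1.60 m, 0.895 m; V_A = Σ kqᵢ/rᵢ = -1.89×10⁴ V.
At B: distances to the source charges are 0.398 m, 1.10 m; V_B = Σ kqᵢ/rᵢ = 7.51×10⁴ V.
ΔV = V_B − V_A = 9.39×10⁴ V.
W_ext = qΔV = (-6.02×10⁻⁶ C)(9.39×10⁴ V) = -0.565 J.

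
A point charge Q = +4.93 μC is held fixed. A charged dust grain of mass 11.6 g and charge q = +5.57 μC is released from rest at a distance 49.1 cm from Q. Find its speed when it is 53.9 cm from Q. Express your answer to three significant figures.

2.78 m/s

Only the electrostatic force acts, so mechanical energy is conserved: ½mv² = U₁ − U₂ = kQq(1/r₁ − 1/r₂).
U₁ − U₂ = (8.99×10⁹ N·m²/C²)(4.93×10⁻⁶ C)(5.57×10⁻⁶ C)(1/0.491 − 1/0.539) = 0.0448 J.
v = √(2·0.0448/0.0116) = 2.78 m/s.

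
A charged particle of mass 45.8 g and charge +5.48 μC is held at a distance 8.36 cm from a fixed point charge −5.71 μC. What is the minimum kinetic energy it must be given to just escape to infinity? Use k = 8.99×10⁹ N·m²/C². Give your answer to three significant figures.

3.36 J

To just escape, total mechanical energy must reach zero at infinity: ½mv²_min + U = 0, so ½mv²_min = −U = |kQq|/r.
|U| = |kQq|/r = (8.99×10⁹ N·m²/C²)(5.71×10⁻⁶)(5.48×10⁻⁶)/(0.0836) = 3.36 J.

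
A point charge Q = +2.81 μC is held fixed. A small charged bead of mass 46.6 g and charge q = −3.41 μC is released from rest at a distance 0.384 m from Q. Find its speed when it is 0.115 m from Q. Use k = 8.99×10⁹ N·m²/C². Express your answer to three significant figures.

4.75 m/s

Only the electrostatic force acts, so mechanical energy is conserved: ½mv² = U₁ − U₂ = kQq(1/r₁ − 1/r₂).
U₁ − U₂ = (8.99×10⁹ N·m²/C²)(2.81×10⁻⁶ C)(-3.41×10⁻⁶ C)(1/0.384 − 1/0.115) = 0.525 J.
v = √(2·0.525/0.0466) = 4.75 m/s.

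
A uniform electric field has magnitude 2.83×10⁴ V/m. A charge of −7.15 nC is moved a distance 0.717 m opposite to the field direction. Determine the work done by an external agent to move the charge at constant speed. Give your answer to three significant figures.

-1.45×10⁻⁴ J

The potential change for a displacement 0.717 m opposite to the field direction is ΔV = +Ed = 2.03×10⁴ V.
W_ext = qΔV = -1.45×10⁻⁴ J.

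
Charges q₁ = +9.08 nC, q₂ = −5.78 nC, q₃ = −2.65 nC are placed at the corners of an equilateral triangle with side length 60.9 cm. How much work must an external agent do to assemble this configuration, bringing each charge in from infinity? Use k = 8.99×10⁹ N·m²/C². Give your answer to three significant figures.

The work to assemble the configuration equals its total potential energy, U = Σ kqᵢqⱼ/rᵢⱼ over all pairs.
All three pair separations equal the side length, 0.609 m.
U = (-7.75×10⁻⁷) + (-3.55×10⁻⁷) + (2.26×10⁻⁷) = -9.04×10⁻⁷ J.

-9.04×10⁻⁷ J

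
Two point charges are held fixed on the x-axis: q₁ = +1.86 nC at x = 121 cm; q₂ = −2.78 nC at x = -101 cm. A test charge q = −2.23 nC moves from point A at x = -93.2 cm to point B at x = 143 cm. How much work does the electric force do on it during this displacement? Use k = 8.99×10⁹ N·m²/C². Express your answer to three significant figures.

8.44×10⁻⁷ J

The work done by the electric force is W_field = −ΔU = −q(V_B − V_A) = q(V_A − V_B).
At A: distances to the source charges are 2.14 m, 0.0780 m; V_A = Σ kqᵢ/rᵢ = -313 V.
At B: distances to the source charges are 0.220 m, 2.44 m; V_B = Σ kqᵢ/rᵢ = 65.8 V.
ΔV = V_B − V_A = 378 V.
W_field = −qΔV = −(-2.23×10⁻⁹ C)(378 V) = 8.44×10⁻⁷ J.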